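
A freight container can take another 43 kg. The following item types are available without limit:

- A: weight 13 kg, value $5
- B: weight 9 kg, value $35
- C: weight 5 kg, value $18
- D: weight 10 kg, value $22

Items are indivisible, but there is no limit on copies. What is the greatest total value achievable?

$160

Best value-per-unit is B at 35/9; filling with it alone gives 4×35 = 140.
Optimal mix: 2×B + 5×C → weight 43, value 160.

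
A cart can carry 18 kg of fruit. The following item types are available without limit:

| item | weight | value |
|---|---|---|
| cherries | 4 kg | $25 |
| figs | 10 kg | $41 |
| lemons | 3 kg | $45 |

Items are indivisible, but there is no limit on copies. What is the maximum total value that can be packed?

$270

Best value-per-unit is lemons at 45/3, and filling with it alone uses weight 6×3=18. No mix of the others beats 6×45 = 270.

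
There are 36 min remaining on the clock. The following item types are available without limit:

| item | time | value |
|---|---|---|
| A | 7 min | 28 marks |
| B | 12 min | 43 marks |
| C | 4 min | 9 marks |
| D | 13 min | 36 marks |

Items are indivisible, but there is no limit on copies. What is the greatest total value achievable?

140 marks

Best value-per-unit is A at 28/7, and filling with it alone uses time 5×7=35. No mix of the others beats 5×28 = 140.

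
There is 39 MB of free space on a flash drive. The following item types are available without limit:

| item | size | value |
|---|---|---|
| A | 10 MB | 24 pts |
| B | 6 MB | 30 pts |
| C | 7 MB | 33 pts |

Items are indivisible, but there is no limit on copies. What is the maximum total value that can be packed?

Best value-per-unit is B at 30/6; filling with it alone gives 6×30 = 180.
Optimal mix: 3×B + 3×C → size 39, value 189.

189 pts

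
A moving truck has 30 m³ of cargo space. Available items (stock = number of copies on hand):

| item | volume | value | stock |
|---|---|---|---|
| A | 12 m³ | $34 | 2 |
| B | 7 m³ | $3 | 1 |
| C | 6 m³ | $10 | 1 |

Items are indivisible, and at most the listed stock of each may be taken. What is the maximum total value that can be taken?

$78

Best selections within volume 30 and stock limits:
- 2×A + 1×C: volume 30, value 78
- 2×A: volume 24, value 68
Best: $78.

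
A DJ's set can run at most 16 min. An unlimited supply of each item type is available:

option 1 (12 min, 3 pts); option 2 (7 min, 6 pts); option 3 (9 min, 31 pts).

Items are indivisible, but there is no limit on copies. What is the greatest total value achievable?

Best value-per-unit is option 3 at 31/9; filling with it alone gives 1×31 = 31.
Optimal mix: 1×option 2 + 1×option 3 → duration 16, value 37.

37 pts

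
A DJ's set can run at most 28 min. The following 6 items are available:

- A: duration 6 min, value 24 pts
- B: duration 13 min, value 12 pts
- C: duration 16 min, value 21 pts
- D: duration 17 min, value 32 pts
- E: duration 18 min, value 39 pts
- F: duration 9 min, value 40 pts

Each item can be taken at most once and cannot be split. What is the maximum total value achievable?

79 pts

Check high-value combinations within 28 min:
- E+F: duration 18+9=27, value 39+40=79
- A+B+F: duration 6+13+9=28, value 24+12+40=76
- D+F: duration 17+9=26, value 32+40=72
- A+F: duration 6+9=15, value 24+40=64
- A+E: duration 6+18=24, value 24+39=63
Best: 79 pts.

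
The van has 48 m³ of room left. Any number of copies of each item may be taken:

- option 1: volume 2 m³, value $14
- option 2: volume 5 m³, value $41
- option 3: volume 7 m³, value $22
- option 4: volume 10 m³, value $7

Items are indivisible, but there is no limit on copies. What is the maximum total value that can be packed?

$384

Best value-per-unit is option 2 at 41/5; filling with it alone gives 9×41 = 369.
Optimal mix: 4×option 1 + 8×option 2 → volume 48, value 384.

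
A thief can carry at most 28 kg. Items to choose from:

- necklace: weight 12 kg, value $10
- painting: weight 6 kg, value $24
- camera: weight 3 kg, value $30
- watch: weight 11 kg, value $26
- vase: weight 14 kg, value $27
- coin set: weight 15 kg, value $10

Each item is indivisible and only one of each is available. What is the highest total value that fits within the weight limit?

$83

Check high-value combinations within 28 kg:
- camera+watch+vase: weight 3+11+14=28, value 30+26+27=83
- painting+camera+vase: weight 6+3+14=23, value 24+30+27=81
- painting+camera+watch: weight 6+3+11=20, value 24+30+26=80
Best: $83.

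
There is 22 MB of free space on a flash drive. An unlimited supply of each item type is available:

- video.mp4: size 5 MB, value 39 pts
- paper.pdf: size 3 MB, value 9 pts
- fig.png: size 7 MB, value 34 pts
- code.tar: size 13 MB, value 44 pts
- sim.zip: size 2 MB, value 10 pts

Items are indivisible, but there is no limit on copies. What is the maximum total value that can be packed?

166 pts

Best value-per-unit is video.mp4 at 39/5; filling with it alone gives 4×39 = 156.
Optimal mix: 4×video.mp4 + 1×sim.zip → size 22, value 166.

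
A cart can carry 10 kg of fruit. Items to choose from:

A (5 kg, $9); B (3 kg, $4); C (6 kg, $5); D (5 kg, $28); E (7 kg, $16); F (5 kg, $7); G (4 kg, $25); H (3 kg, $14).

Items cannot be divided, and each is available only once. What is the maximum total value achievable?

$53

Check high-value combinations within 10 kg:
- D+G: weight 5+4=9, value 28+25=53
- B+G+H: weight 3+4+3=10, value 4+25+14=43
- D+H: weight 5+3=8, value 28+14=42
- G+H: weight 4+3=7, value 25+14=39
- A+D: weight 5+5=10, value 9+28=37
Best: $53.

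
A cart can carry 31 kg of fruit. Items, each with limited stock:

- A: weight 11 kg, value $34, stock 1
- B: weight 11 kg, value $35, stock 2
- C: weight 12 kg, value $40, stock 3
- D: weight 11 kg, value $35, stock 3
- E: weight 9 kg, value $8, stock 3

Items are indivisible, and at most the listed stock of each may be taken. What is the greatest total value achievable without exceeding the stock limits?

Best selections within weight 31 and stock limits:
- 2×C: weight 24, value 80
- 2×D + 1×E: weight 31, value 78
- 1×B + 1×D + 1×E: weight 31, value 78
- 2×B + 1×E: weight 31, value 78
Best: $80.

$80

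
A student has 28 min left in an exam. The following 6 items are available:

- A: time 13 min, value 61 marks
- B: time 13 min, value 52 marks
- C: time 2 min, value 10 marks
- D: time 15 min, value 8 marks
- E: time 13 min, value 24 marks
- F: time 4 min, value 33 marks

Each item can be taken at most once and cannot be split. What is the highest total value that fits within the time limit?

Check high-value combinations within 28 min:
- A+B+C: time 13+13+2=28, value 61+52+10=123
- A+B: time 13+13=26, value 61+52=113
- A+C+F: time 13+2+4=19, value 61+10+33=104
- B+C+F: time 13+2+4=19, value 52+10+33=95
- A+C+E: time 13+2+13=28, value 61+10+24=95
Best: 123 marks.

123 marks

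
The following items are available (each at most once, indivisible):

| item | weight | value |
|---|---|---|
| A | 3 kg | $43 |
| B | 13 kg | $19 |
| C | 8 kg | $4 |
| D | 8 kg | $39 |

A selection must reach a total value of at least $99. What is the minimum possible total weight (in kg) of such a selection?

24

Subsets with value ≥ 99, sorted by total weight:
- A+B+D: weight 24, value 101
- A+B+C+D: weight 32, value 105
Minimum weight: 24 kg.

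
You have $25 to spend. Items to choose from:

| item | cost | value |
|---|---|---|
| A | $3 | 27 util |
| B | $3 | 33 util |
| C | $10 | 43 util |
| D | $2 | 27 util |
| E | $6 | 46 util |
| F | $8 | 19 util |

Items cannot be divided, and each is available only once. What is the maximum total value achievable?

176 util

This is a 0/1 knapsack; check combinations near the capacity.
- A+B+C+D+E: cost 3+3+10+2+6=24, value 27+33+43+27+46=176
- A+B+D+E+F: cost 3+3+2+6+8=22, value 27+33+27+46+19=152
- B+C+D+E: cost 3+10+2+6=21, value 33+43+27+46=149
- A+B+C+E: cost 3+3+10+6=22, value 27+33+43+46=149
- A+C+D+E: cost 3+10+2+6=21, value 27+43+27+46=143
Best: 176 util.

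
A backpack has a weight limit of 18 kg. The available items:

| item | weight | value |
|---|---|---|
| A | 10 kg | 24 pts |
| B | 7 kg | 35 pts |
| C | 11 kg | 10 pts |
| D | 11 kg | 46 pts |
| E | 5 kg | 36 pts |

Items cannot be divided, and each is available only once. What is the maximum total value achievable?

Check high-value combinations within 18 kg:
- D+E: weight 11+5=16, value 46+36=82
- B+D: weight 7+11=18, value 35+46=81
- B+E: weight 7+5=12, value 35+36=71
- A+E: weight 10+5=15, value 24+36=60
Best: 82 pts.

82 pts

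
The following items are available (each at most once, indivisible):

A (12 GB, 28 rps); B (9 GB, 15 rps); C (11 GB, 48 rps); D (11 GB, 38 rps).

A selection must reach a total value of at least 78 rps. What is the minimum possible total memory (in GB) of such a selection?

22

Subsets with value ≥ 78, sorted by total memory:
- C+D: memory 22, value 86
- B+C+D: memory 31, value 101
- A+B+C: memory 32, value 91
- A+B+D: memory 32, value 81
Minimum memory: 22 GB.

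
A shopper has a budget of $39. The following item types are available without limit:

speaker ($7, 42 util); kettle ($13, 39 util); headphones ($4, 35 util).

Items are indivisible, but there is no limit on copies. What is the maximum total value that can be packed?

Best value-per-unit is headphones at 35/4; filling with it alone gives 9×35 = 315.
Optimal mix: 1×speaker + 8×headphones → cost 39, value 322.

322 util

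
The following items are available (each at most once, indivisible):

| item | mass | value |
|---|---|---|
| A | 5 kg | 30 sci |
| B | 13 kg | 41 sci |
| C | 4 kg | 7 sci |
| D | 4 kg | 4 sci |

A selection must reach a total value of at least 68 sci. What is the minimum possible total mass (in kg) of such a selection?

Subsets with value ≥ 68, sorted by total mass:
- A+B: mass 18, value 71
- A+B+C: mass 22, value 78
- A+B+D: mass 22, value 75
Minimum mass: 18 kg.

18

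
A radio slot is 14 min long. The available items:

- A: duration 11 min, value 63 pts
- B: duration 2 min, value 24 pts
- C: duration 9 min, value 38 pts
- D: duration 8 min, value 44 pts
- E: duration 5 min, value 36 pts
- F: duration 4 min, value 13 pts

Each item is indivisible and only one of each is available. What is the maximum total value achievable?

87 pts

This is a 0/1 knapsack; check combinations near the capacity.
- A+B: duration 11+2=13, value 63+24=87
- B+D+F: duration 2+8+4=14, value 24+44+13=81
- D+E: duration 8+5=13, value 44+36=80
- C+E: duration 9+5=14, value 38+36=74
Best: 87 pts.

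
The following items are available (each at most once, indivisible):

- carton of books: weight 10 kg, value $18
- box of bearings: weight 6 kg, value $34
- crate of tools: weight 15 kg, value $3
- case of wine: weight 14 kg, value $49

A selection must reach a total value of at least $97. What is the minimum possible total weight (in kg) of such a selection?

30

Subsets with value ≥ 97, sorted by total weight:
- carton of books+box of bearings+case of wine: weight 30, value 101
- carton of books+box of bearings+crate of tools+case of wine: weight 45, value 104
Minimum weight: 30 kg.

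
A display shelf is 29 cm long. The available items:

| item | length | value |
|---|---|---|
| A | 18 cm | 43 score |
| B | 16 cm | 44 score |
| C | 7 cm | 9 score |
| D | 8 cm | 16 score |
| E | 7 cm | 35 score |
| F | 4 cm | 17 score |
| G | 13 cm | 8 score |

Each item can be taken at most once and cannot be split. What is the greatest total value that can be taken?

Check high-value combinations within 29 cm:
- B+E+F: length 16+7+4=27, value 44+35+17=96
- A+E+F: length 18+7+4=29, value 43+35+17=95
- B+E: length 16+7=23, value 44+35=79
- A+E: length 18+7=25, value 43+35=78
Best: 96 score.

96 score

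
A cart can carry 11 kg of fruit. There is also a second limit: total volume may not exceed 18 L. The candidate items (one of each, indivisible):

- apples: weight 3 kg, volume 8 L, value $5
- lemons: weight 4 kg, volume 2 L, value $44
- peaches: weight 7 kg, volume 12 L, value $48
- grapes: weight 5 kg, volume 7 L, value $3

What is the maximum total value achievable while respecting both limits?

Feasible sets respecting both limits:
- lemons+peaches: weight 11, volume 14, value 92
- apples+lemons: weight 7, volume 10, value 49
- peaches: weight 7, volume 12, value 48
- lemons+grapes: weight 9, volume 9, value 47
Best: $92.

$92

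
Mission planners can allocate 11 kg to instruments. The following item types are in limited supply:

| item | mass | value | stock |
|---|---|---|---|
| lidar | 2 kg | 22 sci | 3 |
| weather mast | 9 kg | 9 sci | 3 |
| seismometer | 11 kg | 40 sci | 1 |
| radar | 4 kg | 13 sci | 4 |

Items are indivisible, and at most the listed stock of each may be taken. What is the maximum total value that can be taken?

79 sci

Best selections within mass 11 and stock limits:
- 3×lidar + 1×radar: mass 10, value 79
- 3×lidar: mass 6, value 66
Best: 79 sci.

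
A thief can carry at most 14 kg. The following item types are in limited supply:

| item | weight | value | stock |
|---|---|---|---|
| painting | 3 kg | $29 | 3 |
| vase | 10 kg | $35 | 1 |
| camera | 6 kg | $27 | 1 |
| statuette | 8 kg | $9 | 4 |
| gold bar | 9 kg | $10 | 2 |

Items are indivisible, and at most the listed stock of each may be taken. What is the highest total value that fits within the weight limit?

Best selections within weight 14 and stock limits:
- 3×painting: weight 9, value 87
- 2×painting + 1×camera: weight 12, value 85
- 2×painting + 1×statuette: weight 14, value 67
Best: $87.

$87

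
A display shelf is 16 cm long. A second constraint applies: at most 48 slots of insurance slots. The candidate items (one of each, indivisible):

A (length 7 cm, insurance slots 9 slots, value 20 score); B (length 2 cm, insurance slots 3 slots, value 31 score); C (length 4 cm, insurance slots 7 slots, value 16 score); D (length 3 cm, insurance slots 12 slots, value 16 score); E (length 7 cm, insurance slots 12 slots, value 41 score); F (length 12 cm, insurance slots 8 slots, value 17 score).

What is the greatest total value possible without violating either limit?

104 score

Feasible sets respecting both limits:
- B+C+D+E: length 16, insurance slots 34, value 104
- A+B+E: length 16, insurance slots 24, value 92
- B+C+E: length 13, insurance slots 22, value 88
Best: 104 score.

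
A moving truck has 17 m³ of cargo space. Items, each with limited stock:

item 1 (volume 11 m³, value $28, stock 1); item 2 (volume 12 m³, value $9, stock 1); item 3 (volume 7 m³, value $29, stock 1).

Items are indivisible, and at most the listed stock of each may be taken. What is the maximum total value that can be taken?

$29

Top feasible selections:
- 1×item 3: volume 7, value 29
- 1×item 1: volume 11, value 28
- 1×item 2: volume 12, value 9
Best: $29.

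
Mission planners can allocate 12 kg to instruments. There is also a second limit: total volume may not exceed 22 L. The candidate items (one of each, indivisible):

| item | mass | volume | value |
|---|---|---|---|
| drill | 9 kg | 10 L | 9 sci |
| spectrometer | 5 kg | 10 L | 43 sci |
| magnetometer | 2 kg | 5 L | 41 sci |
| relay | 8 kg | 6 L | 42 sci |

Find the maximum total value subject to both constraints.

84 sci

Feasible sets respecting both limits:
- spectrometer+magnetometer: mass 7, volume 15, value 84
- magnetometer+relay: mass 10, volume 11, value 83
- drill+magnetometer: mass 11, volume 15, value 50
Best: 84 sci.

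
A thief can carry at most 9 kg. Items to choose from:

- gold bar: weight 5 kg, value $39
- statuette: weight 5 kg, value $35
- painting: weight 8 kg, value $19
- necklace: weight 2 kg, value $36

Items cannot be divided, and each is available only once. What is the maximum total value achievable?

$75

This is a 0/1 knapsack; check combinations near the capacity.
- gold bar+necklace: weight 5+2=7, value 39+36=75
- statuette+necklace: weight 5+2=7, value 35+36=71
- gold bar: weight 5, value 39
Best: $75.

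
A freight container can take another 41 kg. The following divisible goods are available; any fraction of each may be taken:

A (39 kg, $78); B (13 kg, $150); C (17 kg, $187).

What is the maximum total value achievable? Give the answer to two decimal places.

359.00

Take in order of value per unit:
- B (150/13 per unit): all 13 → value 150, running total 150.00
- C (187/17 per unit): all 17 → value 187, running total 337.00
- A (78/39 per unit): 11 of 39 → value 11×78/39 = 22.0000, running total 359.00
Total 359.00.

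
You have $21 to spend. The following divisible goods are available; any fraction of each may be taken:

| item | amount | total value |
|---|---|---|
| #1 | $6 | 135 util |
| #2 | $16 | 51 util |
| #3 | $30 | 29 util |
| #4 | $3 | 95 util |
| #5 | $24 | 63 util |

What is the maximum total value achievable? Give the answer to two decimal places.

268.25

Take in order of value per unit:
- #4 (95/3 per unit): all 3 → value 95, running total 95.00
- #1 (135/6 per unit): all 6 → value 135, running total 230.00
- #2 (51/16 per unit): 12 of 16 → value 12×51/16 = 38.2500, running total 268.25
Total 268.25.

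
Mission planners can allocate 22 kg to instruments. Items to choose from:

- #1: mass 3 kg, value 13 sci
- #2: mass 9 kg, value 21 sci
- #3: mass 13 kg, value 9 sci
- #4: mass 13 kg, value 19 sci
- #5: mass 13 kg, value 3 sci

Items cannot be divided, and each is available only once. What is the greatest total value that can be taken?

Check high-value combinations within 22 kg:
- #2+#4: mass 9+13=22, value 21+19=40
- #1+#2: mass 3+9=12, value 13+21=34
- #1+#4: mass 3+13=16, value 13+19=32
- #2+#3: mass 9+13=22, value 21+9=30
Best: 40 sci.

40 sci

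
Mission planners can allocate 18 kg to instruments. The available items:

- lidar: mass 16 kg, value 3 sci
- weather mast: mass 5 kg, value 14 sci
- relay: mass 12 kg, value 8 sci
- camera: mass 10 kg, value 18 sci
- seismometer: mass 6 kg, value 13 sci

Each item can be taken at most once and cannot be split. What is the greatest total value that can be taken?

32 sci

Check high-value combinations within 18 kg:
- weather mast+camera: mass 5+10=15, value 14+18=32
- camera+seismometer: mass 10+6=16, value 18+13=31
- weather mast+seismometer: mass 5+6=11, value 14+13=27
- weather mast+relay: mass 5+12=17, value 14+8=22
- relay+seismometer: mass 12+6=18, value 8+13=21
Best: 32 sci.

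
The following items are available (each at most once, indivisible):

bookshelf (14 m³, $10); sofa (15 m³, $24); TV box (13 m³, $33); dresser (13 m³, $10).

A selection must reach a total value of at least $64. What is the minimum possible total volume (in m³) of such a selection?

Subsets with value ≥ 64, sorted by total volume:
- sofa+TV box+dresser: volume 41, value 67
- bookshelf+sofa+TV box: volume 42, value 67
- bookshelf+sofa+TV box+dresser: volume 55, value 77
Minimum volume: 41 m³.

41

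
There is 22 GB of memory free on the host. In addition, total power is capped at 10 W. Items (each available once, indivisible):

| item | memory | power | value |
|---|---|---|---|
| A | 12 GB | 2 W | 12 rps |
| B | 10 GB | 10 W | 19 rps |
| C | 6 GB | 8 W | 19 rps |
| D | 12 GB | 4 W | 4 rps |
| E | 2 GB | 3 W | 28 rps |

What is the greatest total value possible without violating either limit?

Feasible sets respecting both limits:
- A+E: memory 14, power 5, value 40
- D+E: memory 14, power 7, value 32
- A+C: memory 18, power 10, value 31
Best: 40 rps.

40 rps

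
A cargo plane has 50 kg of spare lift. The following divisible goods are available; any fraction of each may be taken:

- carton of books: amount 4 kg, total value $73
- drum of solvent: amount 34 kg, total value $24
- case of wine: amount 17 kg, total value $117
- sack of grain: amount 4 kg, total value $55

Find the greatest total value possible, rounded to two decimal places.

Take in order of value per unit:
- carton of books (73/4 per unit): all 4 → value 73, running total 73.00
- sack of grain (55/4 per unit): all 4 → value 55, running total 128.00
- case of wine (117/17 per unit): all 17 → value 117, running total 245.00
- drum of solvent (24/34 per unit): 25 of 34 → value 25×24/34 = 17.6471, running total 262.65
Total 262.65.

262.65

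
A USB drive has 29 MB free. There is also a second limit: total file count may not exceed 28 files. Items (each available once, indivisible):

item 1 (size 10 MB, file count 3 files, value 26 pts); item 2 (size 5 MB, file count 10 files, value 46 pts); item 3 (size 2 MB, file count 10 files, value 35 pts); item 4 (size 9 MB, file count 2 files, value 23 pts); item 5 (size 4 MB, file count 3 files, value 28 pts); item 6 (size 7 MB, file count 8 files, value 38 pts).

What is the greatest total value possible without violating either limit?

Feasible sets respecting both limits:
- item 1+item 2+item 5+item 6: size 26, file count 24, value 138
- item 1+item 2+item 3+item 5: size 21, file count 26, value 135
- item 2+item 4+item 5+item 6: size 25, file count 23, value 135
Best: 138 pts.

138 pts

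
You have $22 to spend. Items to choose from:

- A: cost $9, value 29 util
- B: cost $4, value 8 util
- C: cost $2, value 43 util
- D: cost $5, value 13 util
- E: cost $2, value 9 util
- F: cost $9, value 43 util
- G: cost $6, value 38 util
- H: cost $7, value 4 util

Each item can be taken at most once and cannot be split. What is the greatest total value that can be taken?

Check high-value combinations within $22:
- C+D+F+G: cost 2+5+9+6=22, value 43+13+43+38=137
- C+E+F+G: cost 2+2+9+6=19, value 43+9+43+38=133
- B+C+F+G: cost 4+2+9+6=21, value 8+43+43+38=132
- C+F+G: cost 2+9+6=17, value 43+43+38=124
- A+C+E+F: cost 9+2+2+9=22, value 29+43+9+43=124
Best: 137 util.

137 util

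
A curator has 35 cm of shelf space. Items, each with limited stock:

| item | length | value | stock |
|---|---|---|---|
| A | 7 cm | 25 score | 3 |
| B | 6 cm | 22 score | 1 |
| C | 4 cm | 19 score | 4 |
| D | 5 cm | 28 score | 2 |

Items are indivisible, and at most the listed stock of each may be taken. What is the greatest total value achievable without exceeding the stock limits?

Best selections within length 35 and stock limits:
- 1×A + 1×B + 3×C + 2×D: length 35, value 160
- 1×A + 4×C + 2×D: length 33, value 157
- 1×B + 4×C + 2×D: length 32, value 154
- 2×A + 4×C + 1×D: length 35, value 154
Best: 160 score.

160 score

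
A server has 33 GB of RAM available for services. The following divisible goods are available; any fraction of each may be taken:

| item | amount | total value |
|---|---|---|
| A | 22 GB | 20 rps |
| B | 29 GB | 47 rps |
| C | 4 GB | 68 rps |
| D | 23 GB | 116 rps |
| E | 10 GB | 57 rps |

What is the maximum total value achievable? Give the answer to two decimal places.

220.83

Take in order of value per unit:
- C (68/4 per unit): all 4 → value 68, running total 68.00
- E (57/10 per unit): all 10 → value 57, running total 125.00
- D (116/23 per unit): 19 of 23 → value 19×116/23 = 95.8261, running total 220.83
Total 220.83.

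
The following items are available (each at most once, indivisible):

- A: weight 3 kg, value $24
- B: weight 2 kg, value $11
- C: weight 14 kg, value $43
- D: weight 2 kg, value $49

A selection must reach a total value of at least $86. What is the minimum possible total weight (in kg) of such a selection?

16

Subsets with value ≥ 86, sorted by total weight:
- C+D: weight 16, value 92
- B+C+D: weight 18, value 103
- A+C+D: weight 19, value 116
- A+B+C+D: weight 21, value 127
Minimum weight: 16 kg.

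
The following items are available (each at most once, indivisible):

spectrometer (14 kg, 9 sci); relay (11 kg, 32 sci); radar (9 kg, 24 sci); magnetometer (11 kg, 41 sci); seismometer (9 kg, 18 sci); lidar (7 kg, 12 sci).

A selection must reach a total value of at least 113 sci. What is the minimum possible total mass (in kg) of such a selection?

Subsets with value ≥ 113, sorted by total mass:
- relay+radar+magnetometer+seismometer: mass 40, value 115
- relay+radar+magnetometer+seismometer+lidar: mass 47, value 127
- spectrometer+relay+radar+magnetometer+lidar: mass 52, value 118
Minimum mass: 40 kg.

40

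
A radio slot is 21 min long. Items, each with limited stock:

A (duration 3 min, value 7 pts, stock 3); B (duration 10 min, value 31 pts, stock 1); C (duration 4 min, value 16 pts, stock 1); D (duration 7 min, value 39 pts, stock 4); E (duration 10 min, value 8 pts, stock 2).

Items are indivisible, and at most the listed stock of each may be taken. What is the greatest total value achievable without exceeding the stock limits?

Best selections within duration 21 and stock limits:
- 3×D: duration 21, value 117
- 1×A + 1×C + 2×D: duration 21, value 101
- 1×C + 2×D: duration 18, value 94
Best: 117 pts.

117 pts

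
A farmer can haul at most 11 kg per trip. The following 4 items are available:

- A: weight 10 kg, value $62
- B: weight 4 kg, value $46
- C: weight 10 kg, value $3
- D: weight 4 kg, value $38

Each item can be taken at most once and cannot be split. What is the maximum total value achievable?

Check high-value combinations within 11 kg:
- B+D: weight 4+4=8, value 46+38=84
- A: weight 10, value 62
- B: weight 4, value 46
Best: $84.

$84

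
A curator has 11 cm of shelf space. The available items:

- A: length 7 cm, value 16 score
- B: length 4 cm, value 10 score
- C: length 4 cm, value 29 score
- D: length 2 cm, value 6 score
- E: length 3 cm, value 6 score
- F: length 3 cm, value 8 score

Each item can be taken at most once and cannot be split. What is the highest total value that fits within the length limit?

47 score

Check high-value combinations within 11 cm:
- B+C+F: length 4+4+3=11, value 10+29+8=47
- B+C+D: length 4+4+2=10, value 10+29+6=45
- A+C: length 7+4=11, value 16+29=45
- B+C+E: length 4+4+3=11, value 10+29+6=45
- C+D+F: length 4+2+3=9, value 29+6+8=43
Best: 47 score.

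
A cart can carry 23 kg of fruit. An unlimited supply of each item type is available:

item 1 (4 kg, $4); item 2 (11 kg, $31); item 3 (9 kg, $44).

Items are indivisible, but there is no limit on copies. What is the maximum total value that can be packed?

$92

Best value-per-unit is item 3 at 44/9; filling with it alone gives 2×44 = 88.
Optimal mix: 1×item 1 + 2×item 3 → weight 22, value 92.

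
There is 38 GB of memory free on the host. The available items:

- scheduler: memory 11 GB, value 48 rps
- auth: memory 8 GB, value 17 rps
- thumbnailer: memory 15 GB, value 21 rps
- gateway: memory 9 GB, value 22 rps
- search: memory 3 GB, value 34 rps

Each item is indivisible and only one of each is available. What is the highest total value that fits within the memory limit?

125 rps

This is a 0/1 knapsack; check combinations near the capacity.
- scheduler+thumbnailer+gateway+search: memory 11+15+9+3=38, value 48+21+22+34=125
- scheduler+auth+gateway+search: memory 11+8+9+3=31, value 48+17+22+34=121
- scheduler+auth+thumbnailer+search: memory 11+8+15+3=37, value 48+17+21+34=120
- scheduler+gateway+search: memory 11+9+3=23, value 48+22+34=104
- scheduler+thumbnailer+search: memory 11+15+3=29, value 48+21+34=103
Best: 125 rps.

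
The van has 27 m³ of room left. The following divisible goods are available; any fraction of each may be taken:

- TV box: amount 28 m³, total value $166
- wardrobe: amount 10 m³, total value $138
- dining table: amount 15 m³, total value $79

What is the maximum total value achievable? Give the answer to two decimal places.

Take in order of value per unit:
- wardrobe (138/10 per unit): all 10 → value 138, running total 138.00
- TV box (166/28 per unit): 17 of 28 → value 17×166/28 = 100.7857, running total 238.79
Total 238.79.

238.79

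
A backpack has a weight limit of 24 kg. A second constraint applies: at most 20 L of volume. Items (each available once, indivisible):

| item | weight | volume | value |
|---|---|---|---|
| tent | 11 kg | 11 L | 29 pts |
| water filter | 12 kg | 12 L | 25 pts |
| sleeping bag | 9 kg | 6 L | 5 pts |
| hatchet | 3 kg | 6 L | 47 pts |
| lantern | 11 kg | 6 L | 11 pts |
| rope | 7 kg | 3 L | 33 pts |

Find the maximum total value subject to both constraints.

109 pts

Feasible sets respecting both limits:
- tent+hatchet+rope: weight 21, volume 20, value 109
- hatchet+lantern+rope: weight 21, volume 15, value 91
- sleeping bag+hatchet+rope: weight 19, volume 15, value 85
- hatchet+rope: weight 10, volume 9, value 80
Best: 109 pts.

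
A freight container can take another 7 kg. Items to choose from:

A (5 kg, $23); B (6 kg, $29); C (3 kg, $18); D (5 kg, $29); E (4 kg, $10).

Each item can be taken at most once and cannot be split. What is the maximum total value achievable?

Check high-value combinations within 7 kg:
- D: weight 5, value 29
- B: weight 6, value 29
- C+E: weight 3+4=7, value 18+10=28
- A: weight 5, value 23
- C: weight 3, value 18
Best: $29.

$29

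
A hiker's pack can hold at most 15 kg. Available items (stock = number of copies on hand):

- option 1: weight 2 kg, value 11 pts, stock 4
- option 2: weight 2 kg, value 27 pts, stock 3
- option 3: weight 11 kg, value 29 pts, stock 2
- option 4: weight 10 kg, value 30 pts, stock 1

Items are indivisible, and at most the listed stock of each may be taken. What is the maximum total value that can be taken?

125 pts

Top feasible selections:
- 4×option 1 + 3×option 2: weight 14, value 125
- 3×option 1 + 3×option 2: weight 12, value 114
Best: 125 pts.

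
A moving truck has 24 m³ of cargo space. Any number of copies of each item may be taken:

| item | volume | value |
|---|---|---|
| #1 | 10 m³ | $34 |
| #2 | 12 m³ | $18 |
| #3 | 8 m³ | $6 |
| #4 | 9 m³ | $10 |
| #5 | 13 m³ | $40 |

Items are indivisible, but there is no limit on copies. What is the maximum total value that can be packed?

$74

Best value-per-unit is #1 at 34/10; filling with it alone gives 2×34 = 68.
Optimal mix: 1×#1 + 1×#5 → volume 23, value 74.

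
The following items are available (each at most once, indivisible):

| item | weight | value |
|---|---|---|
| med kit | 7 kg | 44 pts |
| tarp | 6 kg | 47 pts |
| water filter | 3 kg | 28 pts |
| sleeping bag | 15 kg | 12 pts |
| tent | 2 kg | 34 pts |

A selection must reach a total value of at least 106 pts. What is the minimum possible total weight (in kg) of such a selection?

11

Subsets with value ≥ 106, sorted by total weight:
- tarp+water filter+tent: weight 11, value 109
- med kit+water filter+tent: weight 12, value 106
Minimum weight: 11 kg.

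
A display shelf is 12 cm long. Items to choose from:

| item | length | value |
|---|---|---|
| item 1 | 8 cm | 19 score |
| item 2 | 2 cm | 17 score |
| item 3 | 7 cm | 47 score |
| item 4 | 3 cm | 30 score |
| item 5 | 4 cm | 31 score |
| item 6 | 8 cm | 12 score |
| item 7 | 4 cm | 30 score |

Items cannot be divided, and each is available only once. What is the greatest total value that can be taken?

94 score

Check high-value combinations within 12 cm:
- item 2+item 3+item 4: length 2+7+3=12, value 17+47+30=94
- item 4+item 5+item 7: length 3+4+4=11, value 30+31+30=91
- item 2+item 4+item 5: length 2+3+4=9, value 17+30+31=78
- item 2+item 5+item 7: length 2+4+4=10, value 17+31+30=78
- item 3+item 5: length 7+4=11, value 47+31=78
Best: 94 score.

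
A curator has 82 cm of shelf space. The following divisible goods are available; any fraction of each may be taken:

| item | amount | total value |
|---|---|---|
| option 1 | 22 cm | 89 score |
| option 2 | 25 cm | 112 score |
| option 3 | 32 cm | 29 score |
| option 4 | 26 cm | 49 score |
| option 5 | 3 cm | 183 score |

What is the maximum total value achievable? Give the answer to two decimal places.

438.44

Take in order of value per unit:
- option 5 (183/3 per unit): all 3 → value 183, running total 183.00
- option 2 (112/25 per unit): all 25 → value 112, running total 295.00
- option 1 (89/22 per unit): all 22 → value 89, running total 384.00
- option 4 (49/26 per unit): all 26 → value 49, running total 433.00
- option 3 (29/32 per unit): 6 of 32 → value 6×29/32 = 5.4375, running total 438.44
Total 438.44.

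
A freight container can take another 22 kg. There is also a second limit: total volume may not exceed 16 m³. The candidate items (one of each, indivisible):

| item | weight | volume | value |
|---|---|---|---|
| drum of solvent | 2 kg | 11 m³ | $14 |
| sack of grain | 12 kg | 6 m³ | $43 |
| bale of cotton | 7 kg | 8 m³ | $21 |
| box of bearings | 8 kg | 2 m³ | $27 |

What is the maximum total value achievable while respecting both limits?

Feasible sets respecting both limits:
- sack of grain+box of bearings: weight 20, volume 8, value 70
- sack of grain+bale of cotton: weight 19, volume 14, value 64
- bale of cotton+box of bearings: weight 15, volume 10, value 48
- sack of grain: weight 12, volume 6, value 43
Best: $70.

$70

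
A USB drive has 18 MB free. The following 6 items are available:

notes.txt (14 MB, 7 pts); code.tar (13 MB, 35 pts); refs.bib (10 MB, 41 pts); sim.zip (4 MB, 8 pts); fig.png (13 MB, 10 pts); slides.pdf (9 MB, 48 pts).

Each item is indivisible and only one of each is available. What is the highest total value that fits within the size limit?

56 pts

Check high-value combinations within 18 MB:
- sim.zip+slides.pdf: size 4+9=13, value 8+48=56
- refs.bib+sim.zip: size 10+4=14, value 41+8=49
- slides.pdf: size 9, value 48
- code.tar+sim.zip: size 13+4=17, value 35+8=43
Best: 56 pts.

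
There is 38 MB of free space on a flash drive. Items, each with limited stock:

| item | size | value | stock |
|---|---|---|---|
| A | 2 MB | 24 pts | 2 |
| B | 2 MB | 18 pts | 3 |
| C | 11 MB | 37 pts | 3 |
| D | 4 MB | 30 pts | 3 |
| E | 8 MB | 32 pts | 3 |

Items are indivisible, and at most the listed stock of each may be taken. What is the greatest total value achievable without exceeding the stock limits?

Top feasible selections:
- 2×A + 3×B + 3×D + 2×E: size 38, value 256
- 2×A + 2×B + 3×D + 2×E: size 36, value 238
- 1×A + 3×B + 3×D + 2×E: size 36, value 232
- 2×A + 3×B + 1×C + 2×D + 1×E: size 37, value 231
Best: 256 pts.

256 pts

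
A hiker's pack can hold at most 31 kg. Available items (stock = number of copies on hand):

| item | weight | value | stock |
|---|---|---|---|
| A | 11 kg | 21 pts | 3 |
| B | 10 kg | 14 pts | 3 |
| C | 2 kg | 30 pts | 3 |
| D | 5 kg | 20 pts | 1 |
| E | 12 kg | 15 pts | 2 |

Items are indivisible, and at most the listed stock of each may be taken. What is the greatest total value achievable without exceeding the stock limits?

Best selections within weight 31 and stock limits:
- 2×B + 3×C + 1×D: weight 31, value 138
- 2×A + 3×C: weight 28, value 132
Best: 138 pts.

138 pts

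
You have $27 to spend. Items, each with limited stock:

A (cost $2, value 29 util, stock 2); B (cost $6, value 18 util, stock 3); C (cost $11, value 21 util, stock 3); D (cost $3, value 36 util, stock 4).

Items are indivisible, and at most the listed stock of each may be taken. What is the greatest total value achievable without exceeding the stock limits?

Top feasible selections:
- 2×A + 1×C + 4×D: cost 27, value 223
- 2×A + 1×B + 4×D: cost 22, value 220
- 1×A + 2×B + 4×D: cost 26, value 209
Best: 223 util.

223 util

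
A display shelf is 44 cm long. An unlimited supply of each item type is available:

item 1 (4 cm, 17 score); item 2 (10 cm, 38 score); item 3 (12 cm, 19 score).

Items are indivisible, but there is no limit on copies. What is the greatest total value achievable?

187 score

Best value-per-unit is item 1 at 17/4, and filling with it alone uses length 11×4=44. No mix of the others beats 11×17 = 187.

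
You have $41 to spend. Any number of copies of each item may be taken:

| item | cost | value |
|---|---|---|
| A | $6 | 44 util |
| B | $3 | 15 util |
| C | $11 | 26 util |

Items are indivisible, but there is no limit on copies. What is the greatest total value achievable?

Best value-per-unit is A at 44/6; filling with it alone gives 6×44 = 264.
Optimal mix: 6×A + 1×B → cost 39, value 279.

279 util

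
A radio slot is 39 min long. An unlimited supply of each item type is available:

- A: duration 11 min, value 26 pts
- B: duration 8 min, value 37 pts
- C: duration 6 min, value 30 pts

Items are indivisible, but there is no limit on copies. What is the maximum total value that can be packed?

187 pts

Best value-per-unit is C at 30/6; filling with it alone gives 6×30 = 180.
Optimal mix: 1×B + 5×C → duration 38, value 187.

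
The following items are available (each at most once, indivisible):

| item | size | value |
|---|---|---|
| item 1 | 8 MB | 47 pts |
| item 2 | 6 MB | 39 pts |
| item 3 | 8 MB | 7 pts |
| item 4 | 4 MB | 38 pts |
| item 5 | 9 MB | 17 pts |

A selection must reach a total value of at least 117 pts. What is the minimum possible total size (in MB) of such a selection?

Subsets with value ≥ 117, sorted by total size:
- item 1+item 2+item 4: size 18, value 124
- item 1+item 2+item 3+item 4: size 26, value 131
- item 1+item 2+item 4+item 5: size 27, value 141
Minimum size: 18 MB.

18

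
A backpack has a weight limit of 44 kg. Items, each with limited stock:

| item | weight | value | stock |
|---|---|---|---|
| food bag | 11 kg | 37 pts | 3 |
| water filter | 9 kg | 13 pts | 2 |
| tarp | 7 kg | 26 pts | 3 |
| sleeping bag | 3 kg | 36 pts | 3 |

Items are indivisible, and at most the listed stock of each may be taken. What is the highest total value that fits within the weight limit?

Top feasible selections:
- 1×food bag + 3×tarp + 3×sleeping bag: weight 41, value 223
- 3×food bag + 3×sleeping bag: weight 42, value 219
- 1×food bag + 1×water filter + 2×tarp + 3×sleeping bag: weight 43, value 210
- 2×food bag + 1×tarp + 3×sleeping bag: weight 38, value 208
Best: 223 pts.

223 pts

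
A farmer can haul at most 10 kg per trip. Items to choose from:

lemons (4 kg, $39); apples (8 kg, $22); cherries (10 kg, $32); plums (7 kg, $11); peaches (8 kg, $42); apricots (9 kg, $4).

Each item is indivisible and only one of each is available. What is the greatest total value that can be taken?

$42

Check high-value combinations within 10 kg:
- peaches: weight 8, value 42
- lemons: weight 4, value 39
- cherries: weight 10, value 32
- apples: weight 8, value 22
- plums: weight 7, value 11
Best: $42.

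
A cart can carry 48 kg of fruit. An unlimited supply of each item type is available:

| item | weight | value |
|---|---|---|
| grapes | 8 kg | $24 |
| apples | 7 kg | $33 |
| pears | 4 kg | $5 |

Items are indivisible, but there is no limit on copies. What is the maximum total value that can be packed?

$203

Best value-per-unit is apples at 33/7; filling with it alone gives 6×33 = 198.
Optimal mix: 6×apples + 1×pears → weight 46, value 203.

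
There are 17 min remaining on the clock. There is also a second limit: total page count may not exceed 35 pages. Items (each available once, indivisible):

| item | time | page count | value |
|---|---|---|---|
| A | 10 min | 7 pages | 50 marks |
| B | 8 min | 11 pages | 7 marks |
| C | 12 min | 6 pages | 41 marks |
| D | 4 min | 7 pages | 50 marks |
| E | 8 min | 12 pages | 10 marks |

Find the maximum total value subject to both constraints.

Feasible sets respecting both limits:
- A+D: time 14, page count 14, value 100
- C+D: time 16, page count 13, value 91
- D+E: time 12, page count 19, value 60
Best: 100 marks.

100 marks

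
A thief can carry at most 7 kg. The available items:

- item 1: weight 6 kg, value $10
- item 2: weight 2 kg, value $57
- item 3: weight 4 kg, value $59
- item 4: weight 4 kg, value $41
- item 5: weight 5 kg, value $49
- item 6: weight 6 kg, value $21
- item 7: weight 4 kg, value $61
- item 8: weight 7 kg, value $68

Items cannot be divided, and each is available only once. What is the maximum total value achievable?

$118

Check high-value combinations within 7 kg:
- item 2+item 7: weight 2+4=6, value 57+61=118
- item 2+item 3: weight 2+4=6, value 57+59=116
- item 2+item 5: weight 2+5=7, value 57+49=106
- item 2+item 4: weight 2+4=6, value 57+41=98
- item 8: weight 7, value 68
Best: $118.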